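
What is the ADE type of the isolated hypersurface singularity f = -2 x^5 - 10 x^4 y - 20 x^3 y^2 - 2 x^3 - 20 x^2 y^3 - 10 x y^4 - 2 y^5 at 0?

E_{8}

The Hessian of f at 0 has rank 0. Corank 2; j^3 = -2*x^3 is a perfect cube, so E-series; the 5-jet and mu = 8 give E_8.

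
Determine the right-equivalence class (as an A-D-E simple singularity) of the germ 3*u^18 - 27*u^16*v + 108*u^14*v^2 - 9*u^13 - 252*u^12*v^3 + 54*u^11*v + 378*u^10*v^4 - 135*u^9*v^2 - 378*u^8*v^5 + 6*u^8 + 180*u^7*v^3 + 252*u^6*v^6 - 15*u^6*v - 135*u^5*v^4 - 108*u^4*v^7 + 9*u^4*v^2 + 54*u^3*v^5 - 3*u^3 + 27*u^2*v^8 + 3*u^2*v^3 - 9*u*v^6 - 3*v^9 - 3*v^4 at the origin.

The Hessian of f at 0 is [[0, 0], [0, 0]] with rank 0, so corank 2. A Groebner basis of the Jacobian ideal J(f) in C{u,v} is {v^3, u^2}; counting standard monomials gives mu = 6. Corank 2; j^3 = -3*u^3 is a perfect cube, so E-series; the 4-jet and mu = 6 give E_6.

E6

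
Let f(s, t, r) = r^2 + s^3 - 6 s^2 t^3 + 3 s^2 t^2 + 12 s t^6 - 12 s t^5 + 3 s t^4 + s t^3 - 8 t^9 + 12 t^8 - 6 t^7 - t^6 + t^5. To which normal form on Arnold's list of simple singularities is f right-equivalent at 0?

E_7

The Hessian of f at 0 has rank 1. Corank 2; j^3 = s^3 is a perfect cube, so E-series; the 4-jet and mu = 7 give E_7.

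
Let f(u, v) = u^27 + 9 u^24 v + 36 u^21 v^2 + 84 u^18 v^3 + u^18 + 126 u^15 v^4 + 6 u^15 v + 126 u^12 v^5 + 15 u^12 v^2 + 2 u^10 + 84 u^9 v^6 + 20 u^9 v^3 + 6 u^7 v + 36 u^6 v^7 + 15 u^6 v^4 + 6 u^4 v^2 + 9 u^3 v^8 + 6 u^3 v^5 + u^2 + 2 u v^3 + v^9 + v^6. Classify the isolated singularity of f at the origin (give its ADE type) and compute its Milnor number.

The Hessian of f at 0 has rank 1. Corank 1: A-series; mu = 8 gives A_8.

Type A_8, Milnor number mu = 8.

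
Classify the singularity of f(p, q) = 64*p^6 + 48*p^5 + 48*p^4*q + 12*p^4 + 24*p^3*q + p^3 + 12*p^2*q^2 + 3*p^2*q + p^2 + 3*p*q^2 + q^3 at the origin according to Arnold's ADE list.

The Hessian of f at 0 has rank 1. Corank 1: A-series; mu = 2 gives A_2.

A_{2}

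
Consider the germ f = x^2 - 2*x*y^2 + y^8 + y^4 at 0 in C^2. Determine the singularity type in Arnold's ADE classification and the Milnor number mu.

Type A_7, Milnor number mu = 7.

The Hessian of f at 0 is [[2, 0], [0, 0]] with rank 1, so corank 1. A Groebner basis of the Jacobian ideal J(f) in C{x,y} is {x^4, x^3*y, -x + y^2}; counting standard monomials gives mu = 7. Corank 1: A-series; mu = 7 gives A_7.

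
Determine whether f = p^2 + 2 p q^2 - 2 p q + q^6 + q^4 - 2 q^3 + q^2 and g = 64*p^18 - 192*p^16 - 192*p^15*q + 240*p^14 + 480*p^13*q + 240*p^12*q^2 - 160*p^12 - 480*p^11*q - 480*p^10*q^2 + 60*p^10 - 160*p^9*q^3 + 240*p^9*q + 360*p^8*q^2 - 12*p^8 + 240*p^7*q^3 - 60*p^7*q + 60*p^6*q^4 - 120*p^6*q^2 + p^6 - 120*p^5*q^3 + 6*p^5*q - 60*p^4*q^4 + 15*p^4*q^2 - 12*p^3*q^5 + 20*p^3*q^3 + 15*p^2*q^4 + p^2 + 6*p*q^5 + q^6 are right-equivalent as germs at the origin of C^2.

The Hessian of f at 0 has rank 1. Corank 1: A-series; mu = 5 gives A_5. The Hessian of g at 0 has rank 1. Corank 1: A-series; mu = 5 gives A_5. Both have type A_5, hence right-equivalent.

Yes.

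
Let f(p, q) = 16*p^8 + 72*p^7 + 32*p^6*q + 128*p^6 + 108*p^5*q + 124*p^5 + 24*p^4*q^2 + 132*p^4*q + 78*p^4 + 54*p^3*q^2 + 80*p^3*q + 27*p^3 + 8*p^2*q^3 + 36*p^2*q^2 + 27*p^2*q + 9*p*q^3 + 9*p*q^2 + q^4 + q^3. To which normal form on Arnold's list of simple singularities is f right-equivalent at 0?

The Hessian of f at 0 is [[0, 0], [0, 0]] with rank 0, so corank 2. A Groebner basis of the Jacobian ideal J(f) in C{p,q} is {-19683*p^2/14 - 6561*p*q/7 + q^4 - 27*q^3/14 - 2187*q^2/14, p^3 + 351*p^2/14 + 117*p*q/7 + q^3/14 + 39*q^2/14, p^2*q - 729*p^2/14 - 243*p*q/7 - 23*q^3/126 - 81*q^2/14, 81*p^2 + p*q^2 + 54*p*q + 4*q^3/9 + 9*q^2}; counting standard monomials gives mu = 7. Corank 2; j^3 = (3*p + q)^3 is a perfect cube, so E-series; the 4-jet and mu = 7 give E_7.

E7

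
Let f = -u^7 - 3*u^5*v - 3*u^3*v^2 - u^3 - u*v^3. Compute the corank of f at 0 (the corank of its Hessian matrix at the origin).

2

The Hessian at 0 is [[0, 0], [0, 0]] of rank 0; hence corank 2.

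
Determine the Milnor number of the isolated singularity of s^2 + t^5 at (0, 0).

4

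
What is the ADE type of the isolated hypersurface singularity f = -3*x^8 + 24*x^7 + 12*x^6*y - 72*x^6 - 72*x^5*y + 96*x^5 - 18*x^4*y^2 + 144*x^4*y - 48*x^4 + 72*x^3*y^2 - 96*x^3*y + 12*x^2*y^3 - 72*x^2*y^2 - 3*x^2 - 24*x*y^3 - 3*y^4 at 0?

The Hessian of f at 0 has rank 1. Corank 1: A-series; mu = 3 gives A_3.

A3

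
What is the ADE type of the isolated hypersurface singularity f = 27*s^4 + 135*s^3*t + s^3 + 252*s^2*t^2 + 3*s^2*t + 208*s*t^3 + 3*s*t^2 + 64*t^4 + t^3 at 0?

E_{7}

The Hessian of f at 0 has rank 0. Corank 2; j^3 = (s + t)^3 is a perfect cube, so E-series; the 4-jet and mu = 7 give E_7.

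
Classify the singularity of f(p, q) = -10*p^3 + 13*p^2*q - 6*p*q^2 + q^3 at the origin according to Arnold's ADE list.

D4

The Hessian of f at 0 is [[0, 0], [0, 0]] with rank 0, so corank 2. A Groebner basis of the Jacobian ideal J(f) in C{p,q} is {q^3, p^2 - 3*q^2/11, p*q - 6*q^2/11}; counting standard monomials gives mu = 4. Corank 2; j^3 = -(2*p - q)*(5*p^2 - 4*p*q + q^2) splits into three distinct lines over C (the quadratic factor has nonzero discriminant), so D_4.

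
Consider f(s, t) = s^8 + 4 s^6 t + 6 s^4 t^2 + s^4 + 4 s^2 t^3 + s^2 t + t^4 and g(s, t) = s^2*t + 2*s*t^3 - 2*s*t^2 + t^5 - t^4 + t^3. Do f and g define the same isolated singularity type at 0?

Yes.

The Hessian of f at 0 has rank 0. Corank 2; j^3 = s^2*t has shape L^2 M (L != M), so D-series; mu = 5 gives D_5. The Hessian of g at 0 has rank 0. Corank 2; j^3 = t*(s - t)^2 has shape L^2 M (L != M), so D-series; mu = 5 gives D_5. Both have type D_5, hence right-equivalent.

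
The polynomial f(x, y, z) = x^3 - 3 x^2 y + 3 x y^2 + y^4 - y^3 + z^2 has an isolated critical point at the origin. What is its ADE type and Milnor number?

Type E_{6}, Milnor number mu = 6.

The Hessian of f at 0 is [[0, 0, 0], [0, 0, 0], [0, 0, 2]] with rank 1, so corank 2. A Groebner basis of the Jacobian ideal J(f) in C{x,y,z} is {y^3, x^2 - 2*x*y + y^2, z}; counting standard monomials gives mu = 6. Corank 2; j^3 = (x - y)^3 is a perfect cube, so E-series; the 4-jet and mu = 6 give E_6.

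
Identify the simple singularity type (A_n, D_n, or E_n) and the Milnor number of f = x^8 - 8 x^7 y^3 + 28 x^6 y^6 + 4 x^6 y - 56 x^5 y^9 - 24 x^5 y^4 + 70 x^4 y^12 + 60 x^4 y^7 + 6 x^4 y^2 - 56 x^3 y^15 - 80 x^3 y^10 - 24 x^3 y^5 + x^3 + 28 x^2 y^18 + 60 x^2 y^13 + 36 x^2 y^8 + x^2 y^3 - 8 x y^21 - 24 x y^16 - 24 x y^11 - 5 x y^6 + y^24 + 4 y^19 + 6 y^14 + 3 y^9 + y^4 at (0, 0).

Type E_{6}, Milnor number mu = 6.

The Hessian of f at 0 has rank 0. Corank 2; j^3 = x^3 is a perfect cube, so E-series; the 4-jet and mu = 6 give E_6.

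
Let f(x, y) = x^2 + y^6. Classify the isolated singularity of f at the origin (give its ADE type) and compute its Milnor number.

Type A5, Milnor number mu = 5.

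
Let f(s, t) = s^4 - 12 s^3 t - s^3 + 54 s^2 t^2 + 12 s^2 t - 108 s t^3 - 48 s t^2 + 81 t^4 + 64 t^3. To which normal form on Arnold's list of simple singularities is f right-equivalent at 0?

E_6

The Hessian of f at 0 has rank 0. Corank 2; j^3 = -(s - 4*t)^3 is a perfect cube, so E-series; the 4-jet and mu = 6 give E_6.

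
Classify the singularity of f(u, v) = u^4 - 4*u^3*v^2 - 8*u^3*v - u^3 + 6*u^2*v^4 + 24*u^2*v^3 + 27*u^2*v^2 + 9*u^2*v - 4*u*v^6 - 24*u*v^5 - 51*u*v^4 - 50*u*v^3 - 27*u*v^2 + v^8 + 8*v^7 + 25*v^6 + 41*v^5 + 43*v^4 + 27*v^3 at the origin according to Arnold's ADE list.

E_{6}

The Hessian of f at 0 is [[0, 0], [0, 0]] with rank 0, so corank 2. A Groebner basis of the Jacobian ideal J(f) in C{u,v} is {u^3 + 27*u^2 - 162*u*v + 243*v^2, u^2*v + 21*u^2/2 - 63*u*v + 189*v^2/2, 4*u^2 + u*v^2 - 24*u*v + 36*v^2, 3*u^2/2 - 9*u*v + v^3 + 27*v^2/2}; counting standard monomials gives mu = 6. Corank 2; j^3 = -(u - 3*v)^3 is a perfect cube, so E-series; the 4-jet and mu = 6 give E_6.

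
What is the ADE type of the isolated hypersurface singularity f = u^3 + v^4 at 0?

The Hessian of f at 0 is [[0, 0], [0, 0]] with rank 0, so corank 2. A Groebner basis of the Jacobian ideal J(f) in C{u,v} is {v^3, u^2}; counting standard monomials gives mu = 6. Corank 2; j^3 = u^3 is a perfect cube, so E-series; the 4-jet and mu = 6 give E_6.

E_{6}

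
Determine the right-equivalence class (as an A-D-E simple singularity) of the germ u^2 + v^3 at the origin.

A_2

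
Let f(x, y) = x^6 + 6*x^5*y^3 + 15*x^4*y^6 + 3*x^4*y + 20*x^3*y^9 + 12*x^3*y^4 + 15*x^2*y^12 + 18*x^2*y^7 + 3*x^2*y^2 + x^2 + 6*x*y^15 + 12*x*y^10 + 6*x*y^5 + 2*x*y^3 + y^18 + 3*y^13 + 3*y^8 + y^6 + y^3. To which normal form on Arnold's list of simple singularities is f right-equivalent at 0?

A_{2}

The Hessian of f at 0 has rank 1. Corank 1: A-series; mu = 2 gives A_2.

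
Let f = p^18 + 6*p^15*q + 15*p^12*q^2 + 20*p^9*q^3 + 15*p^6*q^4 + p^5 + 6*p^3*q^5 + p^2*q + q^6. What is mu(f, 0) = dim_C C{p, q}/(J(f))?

The Hessian of f at 0 is [[0, 0], [0, 0]] with rank 0, so corank 2. A Groebner basis of the Jacobian ideal J(f) in C{p,q} is {p^2/6 + q^5, p^3, p*q}; counting standard monomials gives mu = 7. Corank 2; j^3 = p^2*q has shape L^2 M (L != M), so D-series; mu = 7 gives D_7.

7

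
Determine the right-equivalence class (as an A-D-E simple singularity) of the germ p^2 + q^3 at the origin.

The Hessian of f at 0 has rank 1. Corank 1: A-series; mu = 2 gives A_2.

A2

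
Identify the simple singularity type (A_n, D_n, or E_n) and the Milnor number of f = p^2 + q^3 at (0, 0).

The Hessian of f at 0 is [[2, 0], [0, 0]] with rank 1, so corank 1. A Groebner basis of the Jacobian ideal J(f) in C{p,q} is {q^2, p}; counting standard monomials gives mu = 2. Corank 1: A-series; mu = 2 gives A_2.

Type A_2, Milnor number mu = 2.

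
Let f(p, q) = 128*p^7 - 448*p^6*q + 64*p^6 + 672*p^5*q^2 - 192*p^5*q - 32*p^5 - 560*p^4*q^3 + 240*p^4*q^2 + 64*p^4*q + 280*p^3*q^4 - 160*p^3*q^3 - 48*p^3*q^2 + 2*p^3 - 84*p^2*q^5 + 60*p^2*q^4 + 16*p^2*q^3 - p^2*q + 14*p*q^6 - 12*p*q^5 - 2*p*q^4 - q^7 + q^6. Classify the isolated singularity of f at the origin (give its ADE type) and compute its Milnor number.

Type D_7, Milnor number mu = 7.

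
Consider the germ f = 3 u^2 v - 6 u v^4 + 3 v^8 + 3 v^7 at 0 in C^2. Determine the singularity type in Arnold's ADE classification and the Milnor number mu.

The Hessian of f at 0 is [[0, 0], [0, 0]] with rank 0, so corank 2. A Groebner basis of the Jacobian ideal J(f) in C{u,v} is {u^2*v^2, -8*u^2*v - u^2 + u*v^3, -u*v + v^4, u^3}; counting standard monomials gives mu = 9. Corank 2; j^3 = 3*u^2*v has shape L^2 M (L != M), so D-series; mu = 9 gives D_9.

Type D_9, Milnor number mu = 9.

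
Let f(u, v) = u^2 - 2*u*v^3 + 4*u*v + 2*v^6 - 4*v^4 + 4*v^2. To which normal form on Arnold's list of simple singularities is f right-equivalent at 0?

The Hessian of f at 0 has rank 1. Corank 1: A-series; mu = 5 gives A_5.

A_{5}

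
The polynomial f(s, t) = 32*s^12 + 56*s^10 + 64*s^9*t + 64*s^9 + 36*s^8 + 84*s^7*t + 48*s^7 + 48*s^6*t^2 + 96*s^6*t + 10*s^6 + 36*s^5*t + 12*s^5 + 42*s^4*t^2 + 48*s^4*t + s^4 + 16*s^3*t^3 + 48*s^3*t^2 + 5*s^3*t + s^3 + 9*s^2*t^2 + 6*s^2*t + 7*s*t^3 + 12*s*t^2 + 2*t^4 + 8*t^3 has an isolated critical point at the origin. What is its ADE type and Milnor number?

The Hessian of f at 0 is [[0, 0], [0, 0]] with rank 0, so corank 2. A Groebner basis of the Jacobian ideal J(f) in C{s,t} is {3*s^2 + 12*s*t + t^4 - t^3 + 12*t^2, s^3 + 18*s^2 + 72*s*t + 2*t^3 + 72*t^2, s^2*t - 7*s^2 - 28*s*t - 5*t^3/3 - 28*t^2, 2*s^2 + s*t^2 + 8*s*t + 4*t^3/3 + 8*t^2}; counting standard monomials gives mu = 7. Corank 2; j^3 = (s + 2*t)^3 is a perfect cube, so E-series; the 4-jet and mu = 7 give E_7.

Type E7, Milnor number mu = 7.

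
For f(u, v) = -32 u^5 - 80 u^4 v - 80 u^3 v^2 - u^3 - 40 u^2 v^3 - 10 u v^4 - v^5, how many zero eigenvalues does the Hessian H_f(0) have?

Hessian at 0 has rank 0.

2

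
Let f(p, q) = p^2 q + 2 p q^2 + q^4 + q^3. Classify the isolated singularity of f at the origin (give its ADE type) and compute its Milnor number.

The Hessian of f at 0 has rank 0. Corank 2; j^3 = q*(p + q)^2 has shape L^2 M (L != M), so D-series; mu = 5 gives D_5.

Type D_{5}, Milnor number mu = 5.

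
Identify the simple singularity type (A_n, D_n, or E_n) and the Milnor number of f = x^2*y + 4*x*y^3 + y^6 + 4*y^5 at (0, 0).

The Hessian of f at 0 has rank 0. Corank 2; j^3 = x^2*y has shape L^2 M (L != M), so D-series; mu = 7 gives D_7.

Type D7, Milnor number mu = 7.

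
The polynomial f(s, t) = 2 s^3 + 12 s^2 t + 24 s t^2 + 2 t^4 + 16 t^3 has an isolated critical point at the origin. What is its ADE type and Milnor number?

Type E_{6}, Milnor number mu = 6.

The Hessian of f at 0 has rank 0. Corank 2; j^3 = 2*(s + 2*t)^3 is a perfect cube, so E-series; the 4-jet and mu = 6 give E_6.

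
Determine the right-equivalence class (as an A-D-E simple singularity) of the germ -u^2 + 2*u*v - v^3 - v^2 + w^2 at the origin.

A_2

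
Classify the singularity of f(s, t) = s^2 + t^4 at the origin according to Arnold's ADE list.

The Hessian of f at 0 is [[2, 0], [0, 0]] with rank 1, so corank 1. A Groebner basis of the Jacobian ideal J(f) in C{s,t} is {t^3, s}; counting standard monomials gives mu = 3. Corank 1: A-series; mu = 3 gives A_3.

A3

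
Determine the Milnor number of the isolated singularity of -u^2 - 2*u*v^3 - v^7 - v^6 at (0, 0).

The Hessian of f at 0 has rank 1. Corank 1: A-series; mu = 6 gives A_6.

6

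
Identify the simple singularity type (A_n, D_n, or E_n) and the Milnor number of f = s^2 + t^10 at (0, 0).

Type A9, Milnor number mu = 9.

The Hessian of f at 0 is [[2, 0], [0, 0]] with rank 1, so corank 1. A Groebner basis of the Jacobian ideal J(f) in C{s,t} is {t^9, s}; counting standard monomials gives mu = 9. Corank 1: A-series; mu = 9 gives A_9.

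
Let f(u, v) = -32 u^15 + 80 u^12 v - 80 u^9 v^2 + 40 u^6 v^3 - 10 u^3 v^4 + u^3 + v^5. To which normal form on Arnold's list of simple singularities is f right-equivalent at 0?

E_{8}

The Hessian of f at 0 has rank 0. Corank 2; j^3 = u^3 is a perfect cube, so E-series; the 5-jet and mu = 8 give E_8.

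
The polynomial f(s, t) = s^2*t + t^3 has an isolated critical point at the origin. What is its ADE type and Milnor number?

Type D_{4}, Milnor number mu = 4.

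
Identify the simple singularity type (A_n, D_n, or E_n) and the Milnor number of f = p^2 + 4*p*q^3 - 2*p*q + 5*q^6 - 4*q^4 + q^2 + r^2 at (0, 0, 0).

Type A_{5}, Milnor number mu = 5.

The Hessian of f at 0 is [[2, -2, 0], [-2, 2, 0], [0, 0, 2]] with rank 2, so corank 1. A Groebner basis of the Jacobian ideal J(f) in C{p,q,r} is {p*q^2 + p/2 - q/2, p/2 + q^3 - q/2, p^2 - 2*p*q + q^2, r}; counting standard monomials gives mu = 5. Corank 1: A-series; mu = 5 gives A_5.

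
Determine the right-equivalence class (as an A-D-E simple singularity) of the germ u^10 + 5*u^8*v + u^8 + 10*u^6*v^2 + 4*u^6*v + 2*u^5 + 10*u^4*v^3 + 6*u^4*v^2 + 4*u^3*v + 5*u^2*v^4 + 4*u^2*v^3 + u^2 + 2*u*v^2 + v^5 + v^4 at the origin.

The Hessian of f at 0 has rank 1. Corank 1: A-series; mu = 4 gives A_4.

A_4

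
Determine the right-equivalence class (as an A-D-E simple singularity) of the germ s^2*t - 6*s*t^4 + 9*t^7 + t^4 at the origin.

The Hessian of f at 0 has rank 0. Corank 2; j^3 = s^2*t has shape L^2 M (L != M), so D-series; mu = 5 gives D_5.

D5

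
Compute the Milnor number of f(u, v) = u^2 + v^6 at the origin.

5

The Hessian of f at 0 has rank 1. Corank 1: A-series; mu = 5 gives A_5.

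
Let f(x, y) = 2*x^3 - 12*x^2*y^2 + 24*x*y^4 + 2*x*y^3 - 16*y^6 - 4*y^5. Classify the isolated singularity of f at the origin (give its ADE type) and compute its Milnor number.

The Hessian of f at 0 has rank 0. Corank 2; j^3 = 2*x^3 is a perfect cube, so E-series; the 4-jet and mu = 7 give E_7.

Type E_7, Milnor number mu = 7.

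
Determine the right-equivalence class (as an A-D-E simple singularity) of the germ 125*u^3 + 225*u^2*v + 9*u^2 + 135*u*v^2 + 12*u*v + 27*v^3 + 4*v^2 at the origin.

A2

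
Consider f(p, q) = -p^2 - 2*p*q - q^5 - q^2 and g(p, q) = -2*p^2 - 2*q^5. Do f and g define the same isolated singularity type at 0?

Yes.

The Hessian of f at 0 has rank 1. Corank 1: A-series; mu = 4 gives A_4. The Hessian of g at 0 has rank 1. Corank 1: A-series; mu = 4 gives A_4. Both have type A_4, hence right-equivalent.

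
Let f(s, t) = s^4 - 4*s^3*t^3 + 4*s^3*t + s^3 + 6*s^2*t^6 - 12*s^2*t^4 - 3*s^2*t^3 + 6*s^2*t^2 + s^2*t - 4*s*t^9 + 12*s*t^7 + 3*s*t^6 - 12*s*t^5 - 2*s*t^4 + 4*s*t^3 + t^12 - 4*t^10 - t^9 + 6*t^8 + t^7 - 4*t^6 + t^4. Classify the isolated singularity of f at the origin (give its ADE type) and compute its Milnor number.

Type D5, Milnor number mu = 5.

The Hessian of f at 0 is [[0, 0], [0, 0]] with rank 0, so corank 2. A Groebner basis of the Jacobian ideal J(f) in C{s,t} is {s*t^2, -s*t/4 + t^3, s^2 + s*t}; counting standard monomials gives mu = 5. Corank 2; j^3 = s^2*(s + t) has shape L^2 M (L != M), so D-series; mu = 5 gives D_5.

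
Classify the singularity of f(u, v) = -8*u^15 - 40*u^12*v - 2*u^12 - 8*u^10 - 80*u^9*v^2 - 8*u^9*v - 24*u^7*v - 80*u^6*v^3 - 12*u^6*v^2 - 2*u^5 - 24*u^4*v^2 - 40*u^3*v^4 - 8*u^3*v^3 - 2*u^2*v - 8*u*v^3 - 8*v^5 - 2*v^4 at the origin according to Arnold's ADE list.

D_5

The Hessian of f at 0 has rank 0. Corank 2; j^3 = -2*u^2*v has shape L^2 M (L != M), so D-series; mu = 5 gives D_5.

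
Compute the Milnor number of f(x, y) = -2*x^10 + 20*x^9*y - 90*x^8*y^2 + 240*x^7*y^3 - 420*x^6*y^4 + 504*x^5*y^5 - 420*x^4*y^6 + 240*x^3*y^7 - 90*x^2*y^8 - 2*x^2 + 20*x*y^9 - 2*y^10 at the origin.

The Hessian of f at 0 has rank 1. Corank 1: A-series; mu = 9 gives A_9.

9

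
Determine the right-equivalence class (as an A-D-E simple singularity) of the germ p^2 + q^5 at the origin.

A_4

The Hessian of f at 0 is [[2, 0], [0, 0]] with rank 1, so corank 1. A Groebner basis of the Jacobian ideal J(f) in C{p,q} is {q^4, p}; counting standard monomials gives mu = 4. Corank 1: A-series; mu = 4 gives A_4.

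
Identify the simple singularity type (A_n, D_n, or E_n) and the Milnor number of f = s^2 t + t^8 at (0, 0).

Type D_{9}, Milnor number mu = 9.

The Hessian of f at 0 has rank 0. Corank 2; j^3 = s^2*t has shape L^2 M (L != M), so D-series; mu = 9 gives D_9.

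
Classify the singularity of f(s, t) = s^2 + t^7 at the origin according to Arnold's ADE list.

A_6

The Hessian of f at 0 is [[2, 0], [0, 0]] with rank 1, so corank 1. A Groebner basis of the Jacobian ideal J(f) in C{s,t} is {t^6, s}; counting standard monomials gives mu = 6. Corank 1: A-series; mu = 6 gives A_6.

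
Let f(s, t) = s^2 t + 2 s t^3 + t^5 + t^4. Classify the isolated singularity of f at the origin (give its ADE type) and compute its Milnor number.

The Hessian of f at 0 is [[0, 0], [0, 0]] with rank 0, so corank 2. A Groebner basis of the Jacobian ideal J(f) in C{s,t} is {s*t^2, s*t + t^3, s^2 - 4*s*t}; counting standard monomials gives mu = 5. Corank 2; j^3 = s^2*t has shape L^2 M (L != M), so D-series; mu = 5 gives D_5.

Type D_5, Milnor number mu = 5.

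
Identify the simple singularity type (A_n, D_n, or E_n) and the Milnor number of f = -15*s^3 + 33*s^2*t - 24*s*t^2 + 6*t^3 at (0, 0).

The Hessian of f at 0 is [[0, 0], [0, 0]] with rank 0, so corank 2. A Groebner basis of the Jacobian ideal J(f) in C{s,t} is {t^3, s^2 + 2*t^2, s*t + t^2}; counting standard monomials gives mu = 4. Corank 2; j^3 = -3*(s - t)*(5*s^2 - 6*s*t + 2*t^2) splits into three distinct lines over C (the quadratic factor has nonzero discriminant), so D_4.

Type D4, Milnor number mu = 4.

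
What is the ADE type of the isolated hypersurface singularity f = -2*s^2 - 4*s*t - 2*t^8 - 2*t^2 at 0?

A7

The Hessian of f at 0 has rank 1. Corank 1: A-series; mu = 7 gives A_7.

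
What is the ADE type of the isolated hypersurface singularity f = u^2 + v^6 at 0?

The Hessian of f at 0 is [[2, 0], [0, 0]] with rank 1, so corank 1. A Groebner basis of the Jacobian ideal J(f) in C{u,v} is {v^5, u}; counting standard monomials gives mu = 5. Corank 1: A-series; mu = 5 gives A_5.

A_{5}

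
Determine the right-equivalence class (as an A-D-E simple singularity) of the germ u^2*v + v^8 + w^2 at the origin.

D9

The Hessian of f at 0 is [[0, 0, 0], [0, 0, 0], [0, 0, 2]] with rank 1, so corank 2. A Groebner basis of the Jacobian ideal J(f) in C{u,v,w} is {u^2/8 + v^7, u^3, u*v, w}; counting standard monomials gives mu = 9. Corank 2; j^3 = u^2*v has shape L^2 M (L != M), so D-series; mu = 9 gives D_9.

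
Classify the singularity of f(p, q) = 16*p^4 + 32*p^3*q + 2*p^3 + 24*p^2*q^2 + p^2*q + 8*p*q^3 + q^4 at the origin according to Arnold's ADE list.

The Hessian of f at 0 has rank 0. Corank 2; j^3 = p^2*(2*p + q) has shape L^2 M (L != M), so D-series; mu = 5 gives D_5.

D_5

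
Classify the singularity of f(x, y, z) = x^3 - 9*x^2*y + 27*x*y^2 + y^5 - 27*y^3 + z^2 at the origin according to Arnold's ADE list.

E8

The Hessian of f at 0 has rank 1. Corank 2; j^3 = (x - 3*y)^3 is a perfect cube, so E-series; the 5-jet and mu = 8 give E_8.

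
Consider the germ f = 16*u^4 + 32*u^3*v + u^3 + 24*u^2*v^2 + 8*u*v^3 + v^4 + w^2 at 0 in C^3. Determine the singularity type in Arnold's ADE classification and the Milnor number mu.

The Hessian of f at 0 has rank 1. Corank 2; j^3 = u^3 is a perfect cube, so E-series; the 4-jet and mu = 6 give E_6.

Type E_6, Milnor number mu = 6.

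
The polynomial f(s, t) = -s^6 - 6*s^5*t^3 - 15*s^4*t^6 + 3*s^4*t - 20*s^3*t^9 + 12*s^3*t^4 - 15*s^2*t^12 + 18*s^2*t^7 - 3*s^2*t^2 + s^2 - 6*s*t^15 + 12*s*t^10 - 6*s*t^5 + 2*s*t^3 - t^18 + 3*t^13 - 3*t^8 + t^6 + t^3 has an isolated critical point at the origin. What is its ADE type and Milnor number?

Type A2, Milnor number mu = 2.

The Hessian of f at 0 has rank 1. Corank 1: A-series; mu = 2 gives A_2.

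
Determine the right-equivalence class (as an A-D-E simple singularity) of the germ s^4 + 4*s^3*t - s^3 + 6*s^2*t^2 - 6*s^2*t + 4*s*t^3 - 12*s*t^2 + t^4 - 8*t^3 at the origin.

The Hessian of f at 0 has rank 0. Corank 2; j^3 = -(s + 2*t)^3 is a perfect cube, so E-series; the 4-jet and mu = 6 give E_6.

E6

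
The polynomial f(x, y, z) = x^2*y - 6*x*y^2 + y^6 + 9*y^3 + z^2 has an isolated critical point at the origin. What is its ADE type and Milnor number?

The Hessian of f at 0 has rank 1. Corank 2; j^3 = y*(x - 3*y)^2 has shape L^2 M (L != M), so D-series; mu = 7 gives D_7.

Type D_{7}, Milnor number mu = 7.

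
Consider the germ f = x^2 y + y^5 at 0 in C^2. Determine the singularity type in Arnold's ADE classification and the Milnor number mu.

The Hessian of f at 0 is [[0, 0], [0, 0]] with rank 0, so corank 2. A Groebner basis of the Jacobian ideal J(f) in C{x,y} is {x^2/5 + y^4, x^3, x*y}; counting standard monomials gives mu = 6. Corank 2; j^3 = x^2*y has shape L^2 M (L != M), so D-series; mu = 6 gives D_6.

Type D6, Milnor number mu = 6.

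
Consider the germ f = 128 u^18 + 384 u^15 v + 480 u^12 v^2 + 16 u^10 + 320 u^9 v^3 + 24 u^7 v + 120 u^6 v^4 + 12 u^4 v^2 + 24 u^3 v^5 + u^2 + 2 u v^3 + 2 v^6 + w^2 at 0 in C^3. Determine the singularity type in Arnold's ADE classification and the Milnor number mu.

Type A_5, Milnor number mu = 5.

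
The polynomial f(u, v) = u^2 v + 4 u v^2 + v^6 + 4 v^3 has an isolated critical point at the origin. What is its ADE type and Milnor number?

The Hessian of f at 0 is [[0, 0], [0, 0]] with rank 0, so corank 2. A Groebner basis of the Jacobian ideal J(f) in C{u,v} is {u^2/6 + v^5 - 2*v^2/3, u^3 + 8*v^3, u*v + 2*v^2}; counting standard monomials gives mu = 7. Corank 2; j^3 = v*(u + 2*v)^2 has shape L^2 M (L != M), so D-series; mu = 7 gives D_7.

Type D_7, Milnor number mu = 7.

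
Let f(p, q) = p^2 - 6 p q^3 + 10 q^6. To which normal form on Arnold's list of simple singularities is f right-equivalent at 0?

A_{5}

The Hessian of f at 0 is [[2, 0], [0, 0]] with rank 1, so corank 1. A Groebner basis of the Jacobian ideal J(f) in C{p,q} is {p*q^2, -p/3 + q^3, p^2}; counting standard monomials gives mu = 5. Corank 1: A-series; mu = 5 gives A_5.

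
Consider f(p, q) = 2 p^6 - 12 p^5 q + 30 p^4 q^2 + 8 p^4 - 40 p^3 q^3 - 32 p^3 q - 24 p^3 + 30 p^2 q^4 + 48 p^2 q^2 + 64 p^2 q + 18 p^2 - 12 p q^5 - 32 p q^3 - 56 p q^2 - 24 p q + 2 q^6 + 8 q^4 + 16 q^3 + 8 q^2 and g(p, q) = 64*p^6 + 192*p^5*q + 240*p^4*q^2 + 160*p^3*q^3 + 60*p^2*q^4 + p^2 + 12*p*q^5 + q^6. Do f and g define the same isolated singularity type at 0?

The Hessian of f at 0 is [[36, -24], [-24, 16]] with rank 1, so corank 1. A Groebner basis of the Jacobian ideal J(f) in C{p,q} is {p*q^2 - 54*p*q - 405*p/4 + 87*q^2/2 + 135*q/2, -135*p*q/2 - 243*p/2 + q^3 + 54*q^2 + 81*q, p^2 - 2*p*q - 3*p/2 + q^2 + q}; counting standard monomials gives mu = 5. Corank 1: A-series; mu = 5 gives A_5. The Hessian of g at 0 is [[2, 0], [0, 0]] with rank 1, so corank 1. A Groebner basis of the Jacobian ideal J(g) in C{p,q} is {q^5, p}; counting standard monomials gives mu = 5. Corank 1: A-series; mu = 5 gives A_5. Both have type A_5, hence right-equivalent.

Yes.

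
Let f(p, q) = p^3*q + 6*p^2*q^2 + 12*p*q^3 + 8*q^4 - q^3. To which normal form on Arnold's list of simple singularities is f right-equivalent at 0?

E_7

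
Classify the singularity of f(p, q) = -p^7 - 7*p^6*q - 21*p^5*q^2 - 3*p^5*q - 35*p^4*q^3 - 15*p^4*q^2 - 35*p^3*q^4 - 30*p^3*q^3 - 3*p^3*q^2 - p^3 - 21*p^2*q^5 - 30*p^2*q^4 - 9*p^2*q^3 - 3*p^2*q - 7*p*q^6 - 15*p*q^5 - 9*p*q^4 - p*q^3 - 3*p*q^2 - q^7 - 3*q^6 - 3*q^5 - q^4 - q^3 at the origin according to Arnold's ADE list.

E_{7}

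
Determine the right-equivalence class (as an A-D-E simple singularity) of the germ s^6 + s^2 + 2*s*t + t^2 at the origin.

A_5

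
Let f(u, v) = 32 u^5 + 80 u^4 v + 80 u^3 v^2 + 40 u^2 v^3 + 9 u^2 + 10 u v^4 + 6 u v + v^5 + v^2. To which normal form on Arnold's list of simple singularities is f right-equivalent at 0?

A4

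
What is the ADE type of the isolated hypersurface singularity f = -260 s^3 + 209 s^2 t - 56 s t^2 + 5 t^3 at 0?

D_4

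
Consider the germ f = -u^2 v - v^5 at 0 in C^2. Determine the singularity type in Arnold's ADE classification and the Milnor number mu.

Type D_{6}, Milnor number mu = 6.

The Hessian of f at 0 has rank 0. Corank 2; j^3 = -u^2*v has shape L^2 M (L != M), so D-series; mu = 6 gives D_6.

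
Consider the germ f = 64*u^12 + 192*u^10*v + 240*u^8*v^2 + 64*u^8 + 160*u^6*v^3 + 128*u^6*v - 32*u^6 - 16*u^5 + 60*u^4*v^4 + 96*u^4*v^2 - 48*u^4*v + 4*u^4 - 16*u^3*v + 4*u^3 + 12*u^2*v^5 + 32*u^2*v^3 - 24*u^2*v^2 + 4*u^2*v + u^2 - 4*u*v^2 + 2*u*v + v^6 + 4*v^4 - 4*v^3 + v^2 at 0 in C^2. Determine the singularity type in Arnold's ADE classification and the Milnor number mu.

Type A_{5}, Milnor number mu = 5.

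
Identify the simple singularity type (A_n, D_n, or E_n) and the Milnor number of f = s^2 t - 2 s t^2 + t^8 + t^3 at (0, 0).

Type D_9, Milnor number mu = 9.

The Hessian of f at 0 is [[0, 0], [0, 0]] with rank 0, so corank 2. A Groebner basis of the Jacobian ideal J(f) in C{s,t} is {s^2/8 + t^7 - t^2/8, s^3 - t^3, s*t - t^2}; counting standard monomials gives mu = 9. Corank 2; j^3 = t*(s - t)^2 has shape L^2 M (L != M), so D-series; mu = 9 gives D_9.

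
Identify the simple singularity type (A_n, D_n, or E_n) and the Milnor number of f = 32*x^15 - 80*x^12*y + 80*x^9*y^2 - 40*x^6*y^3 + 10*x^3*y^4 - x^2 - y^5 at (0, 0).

The Hessian of f at 0 has rank 1. Corank 1: A-series; mu = 4 gives A_4.

Type A_{4}, Milnor number mu = 4.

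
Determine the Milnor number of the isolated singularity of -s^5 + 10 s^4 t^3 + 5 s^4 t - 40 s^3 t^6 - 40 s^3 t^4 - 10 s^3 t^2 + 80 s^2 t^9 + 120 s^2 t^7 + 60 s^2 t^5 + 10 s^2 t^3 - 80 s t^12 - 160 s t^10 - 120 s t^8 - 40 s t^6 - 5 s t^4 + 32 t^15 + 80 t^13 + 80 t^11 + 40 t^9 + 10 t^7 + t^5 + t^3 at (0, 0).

8

The Hessian of f at 0 has rank 0. Corank 2; j^3 = t^3 is a perfect cube, so E-series; the 5-jet and mu = 8 give E_8.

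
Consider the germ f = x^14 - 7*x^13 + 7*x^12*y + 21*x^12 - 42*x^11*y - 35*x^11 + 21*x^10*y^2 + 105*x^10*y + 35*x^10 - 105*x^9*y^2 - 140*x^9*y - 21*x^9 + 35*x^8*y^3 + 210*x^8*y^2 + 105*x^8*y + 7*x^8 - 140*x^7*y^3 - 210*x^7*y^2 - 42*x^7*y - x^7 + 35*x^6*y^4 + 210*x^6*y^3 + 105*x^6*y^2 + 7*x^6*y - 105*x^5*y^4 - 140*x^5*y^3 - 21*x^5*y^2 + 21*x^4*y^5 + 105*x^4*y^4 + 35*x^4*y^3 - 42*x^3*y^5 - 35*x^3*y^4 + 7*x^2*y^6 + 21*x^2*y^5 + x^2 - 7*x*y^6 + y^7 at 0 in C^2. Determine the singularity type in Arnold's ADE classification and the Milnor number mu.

Type A_{6}, Milnor number mu = 6.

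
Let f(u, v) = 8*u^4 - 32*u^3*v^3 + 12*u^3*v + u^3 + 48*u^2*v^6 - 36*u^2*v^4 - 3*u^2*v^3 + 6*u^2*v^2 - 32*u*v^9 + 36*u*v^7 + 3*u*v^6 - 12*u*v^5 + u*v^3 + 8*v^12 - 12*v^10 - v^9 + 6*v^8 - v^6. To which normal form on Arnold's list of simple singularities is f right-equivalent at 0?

E_7

The Hessian of f at 0 is [[0, 0], [0, 0]] with rank 0, so corank 2. A Groebner basis of the Jacobian ideal J(f) in C{u,v} is {3*u^2/4 + v^4 + v^3/4, u^3, u^2*v - u^2/4 - v^3/12, u^2 + u*v^2 + v^3/3}; counting standard monomials gives mu = 7. Corank 2; j^3 = u^3 is a perfect cube, so E-series; the 4-jet and mu = 7 give E_7.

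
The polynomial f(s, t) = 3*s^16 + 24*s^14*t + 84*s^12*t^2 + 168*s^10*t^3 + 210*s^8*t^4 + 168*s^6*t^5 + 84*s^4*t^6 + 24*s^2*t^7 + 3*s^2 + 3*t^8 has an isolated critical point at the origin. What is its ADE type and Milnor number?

Type A7, Milnor number mu = 7.

The Hessian of f at 0 has rank 1. Corank 1: A-series; mu = 7 gives A_7.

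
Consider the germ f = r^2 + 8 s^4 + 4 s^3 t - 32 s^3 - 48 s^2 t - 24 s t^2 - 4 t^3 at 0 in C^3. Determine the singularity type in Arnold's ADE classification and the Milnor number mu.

Type E7, Milnor number mu = 7.

The Hessian of f at 0 has rank 1. Corank 2; j^3 = -4*(2*s + t)^3 is a perfect cube, so E-series; the 4-jet and mu = 7 give E_7.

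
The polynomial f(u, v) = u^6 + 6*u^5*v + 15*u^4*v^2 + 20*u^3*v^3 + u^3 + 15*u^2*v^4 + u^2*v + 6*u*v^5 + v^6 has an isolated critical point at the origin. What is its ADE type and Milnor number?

Type D_7, Milnor number mu = 7.

The Hessian of f at 0 is [[0, 0], [0, 0]] with rank 0, so corank 2. A Groebner basis of the Jacobian ideal J(f) in C{u,v} is {-u*v/6 + v^5, u*v^2, u^2 + u*v}; counting standard monomials gives mu = 7. Corank 2; j^3 = u^2*(u + v) has shape L^2 M (L != M), so D-series; mu = 7 gives D_7.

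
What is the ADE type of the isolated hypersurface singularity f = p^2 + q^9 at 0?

The Hessian of f at 0 has rank 1. Corank 1: A-series; mu = 8 gives A_8.

A_{8}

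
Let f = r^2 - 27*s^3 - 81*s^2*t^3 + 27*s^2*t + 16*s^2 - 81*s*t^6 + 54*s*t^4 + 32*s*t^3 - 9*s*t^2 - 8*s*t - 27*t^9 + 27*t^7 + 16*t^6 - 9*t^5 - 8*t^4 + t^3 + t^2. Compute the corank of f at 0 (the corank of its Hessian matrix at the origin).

1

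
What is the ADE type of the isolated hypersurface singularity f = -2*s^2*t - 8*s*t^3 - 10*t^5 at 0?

D6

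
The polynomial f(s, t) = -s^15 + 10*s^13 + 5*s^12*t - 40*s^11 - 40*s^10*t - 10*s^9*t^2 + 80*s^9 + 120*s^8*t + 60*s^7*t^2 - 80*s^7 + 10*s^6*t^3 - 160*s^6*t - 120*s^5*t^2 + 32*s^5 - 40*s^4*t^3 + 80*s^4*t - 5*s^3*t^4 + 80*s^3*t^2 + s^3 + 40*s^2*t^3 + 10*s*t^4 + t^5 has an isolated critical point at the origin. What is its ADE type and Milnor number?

The Hessian of f at 0 is [[0, 0], [0, 0]] with rank 0, so corank 2. A Groebner basis of the Jacobian ideal J(f) in C{s,t} is {t^5, s*t^3 + t^4/8, s^2}; counting standard monomials gives mu = 8. Corank 2; j^3 = s^3 is a perfect cube, so E-series; the 5-jet and mu = 8 give E_8.

Type E_8, Milnor number mu = 8.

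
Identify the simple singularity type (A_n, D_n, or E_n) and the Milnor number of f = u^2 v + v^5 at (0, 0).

The Hessian of f at 0 is [[0, 0], [0, 0]] with rank 0, so corank 2. A Groebner basis of the Jacobian ideal J(f) in C{u,v} is {u^2/5 + v^4, u^3, u*v}; counting standard monomials gives mu = 6. Corank 2; j^3 = u^2*v has shape L^2 M (L != M), so D-series; mu = 6 gives D_6.

Type D_{6}, Milnor number mu = 6.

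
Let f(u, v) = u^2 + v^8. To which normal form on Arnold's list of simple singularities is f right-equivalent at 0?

A7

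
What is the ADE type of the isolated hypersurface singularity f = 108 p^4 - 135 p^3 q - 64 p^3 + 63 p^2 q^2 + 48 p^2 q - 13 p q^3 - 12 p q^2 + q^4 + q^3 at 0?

The Hessian of f at 0 is [[0, 0], [0, 0]] with rank 0, so corank 2. A Groebner basis of the Jacobian ideal J(f) in C{p,q} is {65536*p^2/3 - 32768*p*q/3 + q^4 + 64*q^3/9 + 4096*q^2/3, p^3 - 112*p^2/3 + 56*p*q/3 - q^3/36 - 7*q^2/3, p^2*q - 832*p^2/9 + 416*p*q/9 - 5*q^3/54 - 52*q^2/9, -512*p^2/3 + p*q^2 + 256*p*q/3 - 11*q^3/36 - 32*q^2/3}; counting standard monomials gives mu = 7. Corank 2; j^3 = -(4*p - q)^3 is a perfect cube, so E-series; the 4-jet and mu = 7 give E_7.

E7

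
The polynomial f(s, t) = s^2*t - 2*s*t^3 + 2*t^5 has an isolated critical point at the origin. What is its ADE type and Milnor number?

Type D_{6}, Milnor number mu = 6.

The Hessian of f at 0 has rank 0. Corank 2; j^3 = s^2*t has shape L^2 M (L != M), so D-series; mu = 6 gives D_6.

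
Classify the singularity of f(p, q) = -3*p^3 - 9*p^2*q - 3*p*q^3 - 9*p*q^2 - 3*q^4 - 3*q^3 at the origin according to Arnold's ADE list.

E_7

The Hessian of f at 0 is [[0, 0], [0, 0]] with rank 0, so corank 2. A Groebner basis of the Jacobian ideal J(f) in C{p,q} is {p^3 + 3*p^2*q + 6*p^2 + 12*p*q + 6*q^2, -3*p^2 + p*q^2 - 6*p*q - 3*q^2, 3*p^2 + 6*p*q + q^3 + 3*q^2}; counting standard monomials gives mu = 7. Corank 2; j^3 = -3*(p + q)^3 is a perfect cube, so E-series; the 4-jet and mu = 7 give E_7.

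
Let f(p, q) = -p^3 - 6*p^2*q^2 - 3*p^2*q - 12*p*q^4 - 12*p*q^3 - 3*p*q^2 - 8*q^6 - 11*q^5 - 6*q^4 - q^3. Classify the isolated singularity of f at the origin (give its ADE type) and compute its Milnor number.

Type E_8, Milnor number mu = 8.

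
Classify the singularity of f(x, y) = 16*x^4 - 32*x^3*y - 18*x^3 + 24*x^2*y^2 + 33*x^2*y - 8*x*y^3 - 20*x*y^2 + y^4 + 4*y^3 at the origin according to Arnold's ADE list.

D5

The Hessian of f at 0 has rank 0. Corank 2; j^3 = -(2*x - y)*(3*x - 2*y)^2 has shape L^2 M (L != M), so D-series; mu = 5 gives D_5.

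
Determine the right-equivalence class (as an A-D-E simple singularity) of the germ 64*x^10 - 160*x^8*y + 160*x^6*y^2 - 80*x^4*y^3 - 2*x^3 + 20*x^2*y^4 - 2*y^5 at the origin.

The Hessian of f at 0 has rank 0. Corank 2; j^3 = -2*x^3 is a perfect cube, so E-series; the 5-jet and mu = 8 give E_8.

E_8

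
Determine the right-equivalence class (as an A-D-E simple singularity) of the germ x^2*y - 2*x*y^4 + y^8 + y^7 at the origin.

The Hessian of f at 0 is [[0, 0], [0, 0]] with rank 0, so corank 2. A Groebner basis of the Jacobian ideal J(f) in C{x,y} is {x^2*y^2, -8*x^2*y - x^2 + x*y^3, -x*y + y^4, x^3}; counting standard monomials gives mu = 9. Corank 2; j^3 = x^2*y has shape L^2 M (L != M), so D-series; mu = 9 gives D_9.

D9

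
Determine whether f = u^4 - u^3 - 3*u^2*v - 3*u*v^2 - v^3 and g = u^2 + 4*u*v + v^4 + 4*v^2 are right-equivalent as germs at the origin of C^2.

No.

The Hessian of f at 0 has rank 0. Corank 2; j^3 = -(u + v)^3 is a perfect cube, so E-series; the 4-jet and mu = 6 give E_6. The Hessian of g at 0 has rank 1. Corank 1: A-series; mu = 3 gives A_3. f is E_6 but g is A_3, hence not right-equivalent.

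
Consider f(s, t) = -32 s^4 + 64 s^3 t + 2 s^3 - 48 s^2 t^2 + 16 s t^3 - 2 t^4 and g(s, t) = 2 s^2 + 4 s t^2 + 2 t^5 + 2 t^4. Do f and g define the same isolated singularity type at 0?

No.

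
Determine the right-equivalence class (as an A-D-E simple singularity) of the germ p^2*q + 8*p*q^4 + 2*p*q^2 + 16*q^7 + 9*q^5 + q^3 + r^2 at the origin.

D_{6}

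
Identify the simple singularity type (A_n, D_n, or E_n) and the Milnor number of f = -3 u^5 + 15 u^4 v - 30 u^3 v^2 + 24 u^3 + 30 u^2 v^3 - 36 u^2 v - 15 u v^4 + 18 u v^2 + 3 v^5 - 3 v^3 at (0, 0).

Type E8, Milnor number mu = 8.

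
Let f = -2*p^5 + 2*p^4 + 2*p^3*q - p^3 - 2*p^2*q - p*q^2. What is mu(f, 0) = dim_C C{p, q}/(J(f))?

6

The Hessian of f at 0 has rank 0. Corank 2; j^3 = -p*(p + q)^2 has shape L^2 M (L != M), so D-series; mu = 6 gives D_6.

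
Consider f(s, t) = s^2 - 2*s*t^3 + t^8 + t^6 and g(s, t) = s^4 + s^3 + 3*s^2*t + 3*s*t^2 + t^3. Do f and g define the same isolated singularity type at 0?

No.

The Hessian of f at 0 is [[2, 0], [0, 0]] with rank 1, so corank 1. A Groebner basis of the Jacobian ideal J(f) in C{s,t} is {s^3, s^2*t, -s + t^3}; counting standard monomials gives mu = 7. Corank 1: A-series; mu = 7 gives A_7. The Hessian of g at 0 is [[0, 0], [0, 0]] with rank 0, so corank 2. A Groebner basis of the Jacobian ideal J(g) in C{s,t} is {t^4, s*t^2 + 2*t^3/3, s^2 + 2*s*t + t^2}; counting standard monomials gives mu = 6. Corank 2; j^3 = (s + t)^3 is a perfect cube, so E-series; the 4-jet and mu = 6 give E_6. f is A_7 but g is E_6, hence not right-equivalent.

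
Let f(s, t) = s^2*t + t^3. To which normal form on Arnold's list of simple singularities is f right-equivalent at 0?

D_{4}

The Hessian of f at 0 has rank 0. Corank 2; j^3 = t*(s^2 + t^2) splits into three distinct lines over C (the quadratic factor has nonzero discriminant), so D_4.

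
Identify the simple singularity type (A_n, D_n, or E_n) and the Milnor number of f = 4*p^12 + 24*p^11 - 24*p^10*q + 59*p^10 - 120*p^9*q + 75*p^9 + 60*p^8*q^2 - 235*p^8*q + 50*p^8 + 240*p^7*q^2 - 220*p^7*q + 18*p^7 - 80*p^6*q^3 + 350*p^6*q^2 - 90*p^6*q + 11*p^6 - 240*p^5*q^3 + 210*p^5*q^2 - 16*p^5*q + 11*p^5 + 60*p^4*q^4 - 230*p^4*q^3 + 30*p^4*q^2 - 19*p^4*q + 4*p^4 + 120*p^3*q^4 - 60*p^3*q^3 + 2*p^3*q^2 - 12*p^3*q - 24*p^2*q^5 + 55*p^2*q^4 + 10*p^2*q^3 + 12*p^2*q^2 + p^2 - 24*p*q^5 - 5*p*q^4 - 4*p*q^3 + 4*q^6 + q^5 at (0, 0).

The Hessian of f at 0 has rank 1. Corank 1: A-series; mu = 4 gives A_4.

Type A4, Milnor number mu = 4.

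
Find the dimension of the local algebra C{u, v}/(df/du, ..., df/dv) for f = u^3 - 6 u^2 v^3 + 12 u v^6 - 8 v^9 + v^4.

The Hessian of f at 0 has rank 0. Corank 2; j^3 = u^3 is a perfect cube, so E-series; the 4-jet and mu = 6 give E_6.

6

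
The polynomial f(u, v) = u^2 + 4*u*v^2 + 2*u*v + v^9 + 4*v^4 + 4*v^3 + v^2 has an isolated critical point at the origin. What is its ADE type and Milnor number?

Type A_{8}, Milnor number mu = 8.

The Hessian of f at 0 has rank 1. Corank 1: A-series; mu = 8 gives A_8.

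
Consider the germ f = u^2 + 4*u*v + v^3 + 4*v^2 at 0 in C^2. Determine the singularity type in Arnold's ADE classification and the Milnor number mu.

Type A2, Milnor number mu = 2.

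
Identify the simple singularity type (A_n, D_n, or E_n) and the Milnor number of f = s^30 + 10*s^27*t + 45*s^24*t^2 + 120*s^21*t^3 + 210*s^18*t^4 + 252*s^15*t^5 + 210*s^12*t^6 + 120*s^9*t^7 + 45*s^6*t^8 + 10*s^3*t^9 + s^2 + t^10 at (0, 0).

The Hessian of f at 0 has rank 1. Corank 1: A-series; mu = 9 gives A_9.

Type A9, Milnor number mu = 9.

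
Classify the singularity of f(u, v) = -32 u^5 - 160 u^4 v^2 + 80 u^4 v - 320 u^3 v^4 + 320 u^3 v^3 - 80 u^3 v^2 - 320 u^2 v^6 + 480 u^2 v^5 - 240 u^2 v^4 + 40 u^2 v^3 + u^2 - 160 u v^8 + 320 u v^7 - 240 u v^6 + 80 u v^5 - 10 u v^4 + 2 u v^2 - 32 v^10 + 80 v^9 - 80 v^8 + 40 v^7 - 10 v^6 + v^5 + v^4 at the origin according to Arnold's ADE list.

The Hessian of f at 0 is [[2, 0], [0, 0]] with rank 1, so corank 1. A Groebner basis of the Jacobian ideal J(f) in C{u,v} is {u^2, u + v^2}; counting standard monomials gives mu = 4. Corank 1: A-series; mu = 4 gives A_4.

A4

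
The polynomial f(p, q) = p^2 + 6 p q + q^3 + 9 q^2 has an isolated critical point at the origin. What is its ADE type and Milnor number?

The Hessian of f at 0 has rank 1. Corank 1: A-series; mu = 2 gives A_2.

Type A2, Milnor number mu = 2.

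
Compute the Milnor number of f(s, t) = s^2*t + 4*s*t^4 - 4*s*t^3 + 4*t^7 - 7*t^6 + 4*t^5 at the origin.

The Hessian of f at 0 has rank 0. Corank 2; j^3 = s^2*t has shape L^2 M (L != M), so D-series; mu = 7 gives D_7.

7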